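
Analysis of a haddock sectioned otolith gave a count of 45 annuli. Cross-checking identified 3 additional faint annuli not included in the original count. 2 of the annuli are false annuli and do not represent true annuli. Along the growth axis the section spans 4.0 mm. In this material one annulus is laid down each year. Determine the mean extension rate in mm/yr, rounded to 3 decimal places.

Adjusted count: 45 − 2 + 3 = 46 annuli.
4.0 mm over 46 years gives 4.0 / 46 ≈ 0.087 mm/yr.

0.087 mm/yr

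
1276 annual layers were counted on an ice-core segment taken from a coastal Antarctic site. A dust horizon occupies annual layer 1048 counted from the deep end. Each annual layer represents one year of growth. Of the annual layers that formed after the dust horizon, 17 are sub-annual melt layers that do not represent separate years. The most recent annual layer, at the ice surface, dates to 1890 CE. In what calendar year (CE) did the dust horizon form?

1679 CE

The dust horizon sits at annual layer 1048 from the deep end, so 1276 − 1048 = 228 annual layers formed after it.
Excluding 17 false annual layers: 228 − 17 = 211.
Counting back 211 years from 1890 CE places the dust horizon in 1890 − 211 = 1679 CE.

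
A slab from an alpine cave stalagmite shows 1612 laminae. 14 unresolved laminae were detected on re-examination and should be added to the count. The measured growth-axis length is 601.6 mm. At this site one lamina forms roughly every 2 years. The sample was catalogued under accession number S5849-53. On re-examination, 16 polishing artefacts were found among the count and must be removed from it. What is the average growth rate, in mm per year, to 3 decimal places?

After corrections the count is 1612 − 16 + 14 = 1610 laminae.
Multiplying by 2 years per lamina: 1610 × 2 = 3220 years.
601.6 mm over 3220 years gives 601.6 / 3220 ≈ 0.187 mm per year.

0.187 mm per year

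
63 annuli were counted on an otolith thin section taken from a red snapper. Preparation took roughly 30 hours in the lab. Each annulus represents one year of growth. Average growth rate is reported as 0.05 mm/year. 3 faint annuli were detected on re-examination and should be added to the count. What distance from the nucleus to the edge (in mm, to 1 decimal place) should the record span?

True annulus count = 63 + 3 = 66.
Predicted length = 0.05 mm/year × 66 years = 3.3 mm.

3.3 mm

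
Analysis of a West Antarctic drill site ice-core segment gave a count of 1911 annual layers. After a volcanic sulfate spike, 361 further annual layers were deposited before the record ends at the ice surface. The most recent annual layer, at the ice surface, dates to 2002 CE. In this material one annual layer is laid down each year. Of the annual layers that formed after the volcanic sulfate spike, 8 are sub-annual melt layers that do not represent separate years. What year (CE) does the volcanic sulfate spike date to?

361 annual layers formed after the volcanic sulfate spike.
Removing the 8 false annual layers leaves 361 − 8 = 353 true annual layers beyond the volcanic sulfate spike.
The annual layer at the ice surface is 2002 CE, so the volcanic sulfate spike dates to 2002 − 353 = 1649 CE.

1649 CE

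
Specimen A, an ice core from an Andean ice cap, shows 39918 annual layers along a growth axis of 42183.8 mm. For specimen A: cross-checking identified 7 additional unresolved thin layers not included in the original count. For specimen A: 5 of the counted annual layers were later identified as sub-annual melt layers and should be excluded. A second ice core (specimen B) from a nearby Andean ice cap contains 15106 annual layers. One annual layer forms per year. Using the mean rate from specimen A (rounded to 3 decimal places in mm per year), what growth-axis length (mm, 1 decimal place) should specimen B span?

Specimen A: correcting the raw count gives 39918 − 5 + 7 = 39920 true annual layers.
A: Mean rate = 42183.8 mm / 39920 years ≈ 1.057 mm per year.
For B, 1.057 mm/year × 15106 years = 15967.0 mm.

15967.0 mm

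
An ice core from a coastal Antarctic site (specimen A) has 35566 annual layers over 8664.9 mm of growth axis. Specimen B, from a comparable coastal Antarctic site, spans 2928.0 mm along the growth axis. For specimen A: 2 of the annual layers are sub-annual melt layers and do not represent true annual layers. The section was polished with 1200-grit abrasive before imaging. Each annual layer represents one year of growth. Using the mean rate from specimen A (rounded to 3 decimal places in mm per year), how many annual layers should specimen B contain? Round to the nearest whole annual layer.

Specimen A: after corrections the count is 35566 − 2 = 35564 annual layers.
A: 8664.9 mm over 35564 years gives 8664.9 / 35564 ≈ 0.244 mm per year.
B spans 2928.0 / 0.244 = 12000.00 years ≈ 12000 annual layers.

12000 annual layers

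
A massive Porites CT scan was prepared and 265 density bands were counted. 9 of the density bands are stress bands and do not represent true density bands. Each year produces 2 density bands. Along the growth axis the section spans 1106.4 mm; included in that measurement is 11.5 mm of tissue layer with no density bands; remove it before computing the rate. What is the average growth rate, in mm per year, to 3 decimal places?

True density band count = 265 − 9 = 256.
With 2 density bands per year, 256 / 2 = 128 years.
Removing the 11.5 mm offcut leaves 1106.4 − 11.5 = 1094.9 mm.
Extension rate ≈ 1094.9 / 128 = 8.554 mm per year.

8.554 mm per year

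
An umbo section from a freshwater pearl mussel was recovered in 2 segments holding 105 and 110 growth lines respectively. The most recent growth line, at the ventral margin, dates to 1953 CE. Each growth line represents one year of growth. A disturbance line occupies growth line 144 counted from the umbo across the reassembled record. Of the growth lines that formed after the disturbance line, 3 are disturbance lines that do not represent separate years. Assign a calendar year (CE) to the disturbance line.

1885 CE

Total growth lines = 105 + 110 = 215.
The disturbance line sits at growth line 144 from the umbo, so 215 − 144 = 71 growth lines formed after it.
71 − 3 false = 68 true growth lines after the disturbance line.
1953 − 68 = 1885 CE.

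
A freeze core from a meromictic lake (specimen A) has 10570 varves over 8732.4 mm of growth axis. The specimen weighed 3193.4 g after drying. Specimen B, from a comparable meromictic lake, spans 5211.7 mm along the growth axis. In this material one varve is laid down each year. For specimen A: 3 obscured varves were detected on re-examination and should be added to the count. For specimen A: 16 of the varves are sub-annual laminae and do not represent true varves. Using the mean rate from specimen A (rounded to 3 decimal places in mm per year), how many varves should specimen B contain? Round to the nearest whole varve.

Specimen A: after corrections the count is 10570 − 16 + 3 = 10557 varves.
A: Extension rate ≈ 8732.4 / 10557 = 0.827 mm/yr.
For B, 5211.7 / 0.827 = 6301.93 years ≈ 6302 varves.

6302 varves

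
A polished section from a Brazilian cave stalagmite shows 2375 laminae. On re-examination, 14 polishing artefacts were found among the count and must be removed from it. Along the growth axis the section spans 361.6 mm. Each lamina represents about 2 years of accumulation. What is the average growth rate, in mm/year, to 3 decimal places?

True lamina count = 2375 − 14 = 2361.
2361 laminae at 2 years each span 2361 × 2 = 4722 years.
Mean rate = 361.6 mm / 4722 years ≈ 0.077 mm/year.

0.077 mm/year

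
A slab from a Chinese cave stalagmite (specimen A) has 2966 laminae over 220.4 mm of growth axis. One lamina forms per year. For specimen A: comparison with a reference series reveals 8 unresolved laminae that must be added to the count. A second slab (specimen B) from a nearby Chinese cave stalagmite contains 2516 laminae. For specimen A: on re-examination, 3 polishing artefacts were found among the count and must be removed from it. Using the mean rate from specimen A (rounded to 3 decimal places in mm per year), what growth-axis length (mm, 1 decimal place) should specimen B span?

Specimen A: correcting the raw count gives 2966 − 3 + 8 = 2971 true laminae.
A: Extension rate ≈ 220.4 / 2971 = 0.074 mm/yr.
For B, 0.074 mm/year × 2516 years = 186.2 mm.

186.2 mm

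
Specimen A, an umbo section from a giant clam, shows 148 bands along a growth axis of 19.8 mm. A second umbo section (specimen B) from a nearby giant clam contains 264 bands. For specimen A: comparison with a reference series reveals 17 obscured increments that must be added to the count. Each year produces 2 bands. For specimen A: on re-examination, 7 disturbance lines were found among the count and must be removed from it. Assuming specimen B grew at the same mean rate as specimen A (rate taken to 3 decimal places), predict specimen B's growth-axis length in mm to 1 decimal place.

33.1 mm

Specimen A: correcting the raw count gives 148 − 7 + 17 = 158 true bands.
Specimen A: with 2 bands per year, 158 / 2 = 79 years.
A: Extension rate ≈ 19.8 / 79 = 0.251 mm/year.
Specimen B: with 2 bands per year, 264 / 2 = 132 years. For B, 0.251 mm/year × 132 years = 33.1 mm.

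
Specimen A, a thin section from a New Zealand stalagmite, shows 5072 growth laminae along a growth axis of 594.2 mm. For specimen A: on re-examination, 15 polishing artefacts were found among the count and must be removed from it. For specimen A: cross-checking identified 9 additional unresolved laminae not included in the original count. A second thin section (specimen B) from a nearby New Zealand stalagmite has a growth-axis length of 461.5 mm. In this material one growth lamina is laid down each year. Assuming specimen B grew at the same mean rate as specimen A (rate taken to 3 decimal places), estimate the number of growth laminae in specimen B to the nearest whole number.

Specimen A: true growth lamina count = 5072 − 15 + 9 = 5066.
A: Extension rate ≈ 594.2 / 5066 = 0.117 mm/yr.
Specimen B: 461.5 mm / 0.117 mm per year = 3944.44 years ≈ 3944 growth laminae.

3944 growth laminae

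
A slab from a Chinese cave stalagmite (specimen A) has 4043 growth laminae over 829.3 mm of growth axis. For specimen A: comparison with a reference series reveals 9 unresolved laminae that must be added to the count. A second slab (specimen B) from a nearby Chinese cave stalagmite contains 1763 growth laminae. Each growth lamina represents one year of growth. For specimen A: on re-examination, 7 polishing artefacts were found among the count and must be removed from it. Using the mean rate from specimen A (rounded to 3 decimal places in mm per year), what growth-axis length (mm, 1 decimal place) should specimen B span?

Specimen A: correcting the raw count gives 4043 − 7 + 9 = 4045 true growth laminae.
A: Extension rate ≈ 829.3 / 4045 = 0.205 mm per year.
For B, 0.205 mm/year × 1763 years = 361.4 mm.

361.4 mm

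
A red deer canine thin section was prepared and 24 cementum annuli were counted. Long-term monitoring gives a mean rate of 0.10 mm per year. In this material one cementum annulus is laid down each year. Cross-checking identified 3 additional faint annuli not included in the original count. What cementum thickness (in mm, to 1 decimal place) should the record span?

2.7 mm

True cementum annulus count = 24 + 3 = 27.
Length ≈ 0.10 × 27 = 2.7 mm.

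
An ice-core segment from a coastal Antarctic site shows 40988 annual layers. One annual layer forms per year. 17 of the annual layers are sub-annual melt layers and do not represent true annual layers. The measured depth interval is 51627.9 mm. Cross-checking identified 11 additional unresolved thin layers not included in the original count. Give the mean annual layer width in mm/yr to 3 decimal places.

True annual layer count = 40988 − 17 + 11 = 40982.
Extension rate ≈ 51627.9 / 40982 = 1.260 mm/yr.

1.260 mm/yr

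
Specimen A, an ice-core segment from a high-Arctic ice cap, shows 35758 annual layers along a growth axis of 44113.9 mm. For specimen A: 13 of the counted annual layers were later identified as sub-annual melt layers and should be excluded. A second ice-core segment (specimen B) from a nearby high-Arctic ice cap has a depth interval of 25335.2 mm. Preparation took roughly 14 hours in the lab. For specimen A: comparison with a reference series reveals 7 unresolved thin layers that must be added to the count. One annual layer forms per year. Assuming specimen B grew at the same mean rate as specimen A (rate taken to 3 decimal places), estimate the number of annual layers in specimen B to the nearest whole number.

Specimen A: after corrections the count is 35758 − 13 + 7 = 35752 annual layers.
A: 44113.9 mm over 35752 years gives 44113.9 / 35752 ≈ 1.234 mm/year.
For B, 25335.2 / 1.234 = 20530.96 years ≈ 20531 annual layers.

20531 annual layers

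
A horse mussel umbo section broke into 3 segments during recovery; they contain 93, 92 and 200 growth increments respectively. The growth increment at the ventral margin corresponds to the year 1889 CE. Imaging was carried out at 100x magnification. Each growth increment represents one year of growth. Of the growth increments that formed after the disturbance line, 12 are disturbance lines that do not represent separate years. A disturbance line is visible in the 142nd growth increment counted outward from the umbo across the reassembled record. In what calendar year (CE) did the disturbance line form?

Total growth increments = 93 + 92 + 200 = 385.
The disturbance line sits at growth increment 142 from the umbo, so 385 − 142 = 243 growth increments formed after it.
Removing the 12 false growth increments leaves 243 − 12 = 231 true growth increments beyond the disturbance line.
The growth increment at the ventral margin is 1889 CE, so the disturbance line dates to 1889 − 231 = 1658 CE.

1658 CE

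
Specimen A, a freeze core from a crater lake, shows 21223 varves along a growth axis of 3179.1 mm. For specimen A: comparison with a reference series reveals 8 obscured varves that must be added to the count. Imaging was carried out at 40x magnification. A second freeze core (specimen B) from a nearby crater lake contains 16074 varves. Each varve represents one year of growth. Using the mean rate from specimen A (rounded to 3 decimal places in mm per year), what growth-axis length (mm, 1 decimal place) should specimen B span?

Specimen A: correcting the raw count gives 21223 + 8 = 21231 true varves.
A: Extension rate ≈ 3179.1 / 21231 = 0.150 mm per year.
For B, 0.150 mm/year × 16074 years = 2411.1 mm.

2411.1 mm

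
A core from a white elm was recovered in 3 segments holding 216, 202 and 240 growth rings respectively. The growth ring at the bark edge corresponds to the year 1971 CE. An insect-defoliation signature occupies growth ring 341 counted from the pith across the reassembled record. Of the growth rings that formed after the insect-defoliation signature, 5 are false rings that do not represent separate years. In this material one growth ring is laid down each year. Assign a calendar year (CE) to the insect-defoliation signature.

1659 CE

Total growth rings = 216 + 202 + 240 = 658.
658 − 341 = 317 growth rings lie beyond the insect-defoliation signature toward the bark edge.
317 − 5 false = 312 true growth rings after the insect-defoliation signature.
The growth ring at the bark edge is 1971 CE, so the insect-defoliation signature dates to 1971 − 312 = 1659 CE.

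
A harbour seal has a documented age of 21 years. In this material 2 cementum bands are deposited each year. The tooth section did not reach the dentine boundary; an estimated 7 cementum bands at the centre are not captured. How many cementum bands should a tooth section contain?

35 cementum bands

With 2 cementum bands per year, 21 years would produce 21 × 2 = 42 cementum bands.
42 − 7 missed = 35 cementum bands expected in the prepared section.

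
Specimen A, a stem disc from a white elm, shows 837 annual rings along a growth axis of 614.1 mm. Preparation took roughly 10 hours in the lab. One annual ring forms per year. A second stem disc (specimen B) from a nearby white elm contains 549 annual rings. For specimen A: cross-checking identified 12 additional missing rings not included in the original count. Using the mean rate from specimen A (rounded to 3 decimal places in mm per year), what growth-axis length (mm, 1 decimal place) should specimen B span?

396.9 mm

Specimen A: adjusted count: 837 + 12 = 849 annual rings.
A: 614.1 mm over 849 years gives 614.1 / 849 ≈ 0.723 mm/year.
For B, 0.723 mm/year × 549 years = 396.9 mm.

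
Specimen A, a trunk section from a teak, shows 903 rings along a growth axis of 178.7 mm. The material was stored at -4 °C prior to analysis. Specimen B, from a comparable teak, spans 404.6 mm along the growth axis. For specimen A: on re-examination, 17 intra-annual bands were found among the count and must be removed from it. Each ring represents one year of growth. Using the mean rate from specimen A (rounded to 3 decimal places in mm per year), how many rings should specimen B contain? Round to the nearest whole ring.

Specimen A: adjusted count: 903 − 17 = 886 rings.
A: Extension rate ≈ 178.7 / 886 = 0.202 mm/yr.
For B, 404.6 / 0.202 = 2002.97 years ≈ 2003 rings.

2003 rings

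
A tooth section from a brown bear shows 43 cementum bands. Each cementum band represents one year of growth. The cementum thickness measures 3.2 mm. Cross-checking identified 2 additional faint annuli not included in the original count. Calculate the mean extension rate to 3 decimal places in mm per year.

After corrections the count is 43 + 2 = 45 cementum bands.
Extension rate ≈ 3.2 / 45 = 0.071 mm per year.

0.071 mm per year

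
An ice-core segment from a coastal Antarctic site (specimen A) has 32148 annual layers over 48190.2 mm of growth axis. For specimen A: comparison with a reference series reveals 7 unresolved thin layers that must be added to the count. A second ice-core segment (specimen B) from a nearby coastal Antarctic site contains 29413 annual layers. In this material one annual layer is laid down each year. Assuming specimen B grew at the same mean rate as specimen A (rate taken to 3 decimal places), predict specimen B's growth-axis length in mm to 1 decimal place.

44090.1 mm

Specimen A: true annual layer count = 32148 + 7 = 32155.
A: Extension rate ≈ 48190.2 / 32155 = 1.499 mm per year.
For B, 1.499 mm/year × 29413 years = 44090.1 mm.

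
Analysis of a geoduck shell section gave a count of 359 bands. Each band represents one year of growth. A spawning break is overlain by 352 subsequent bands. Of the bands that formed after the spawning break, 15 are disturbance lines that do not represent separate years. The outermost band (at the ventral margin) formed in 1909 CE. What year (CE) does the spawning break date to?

1572 CE

352 bands formed after the spawning break.
352 − 15 false = 337 true bands after the spawning break.
The band at the ventral margin is 1909 CE, so the spawning break dates to 1909 − 337 = 1572 CE.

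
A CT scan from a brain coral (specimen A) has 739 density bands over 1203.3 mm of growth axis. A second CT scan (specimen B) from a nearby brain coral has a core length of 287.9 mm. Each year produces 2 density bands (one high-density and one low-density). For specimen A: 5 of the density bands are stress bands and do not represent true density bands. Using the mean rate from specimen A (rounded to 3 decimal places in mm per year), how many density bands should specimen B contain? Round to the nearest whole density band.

Specimen A: true density band count = 739 − 5 = 734.
Specimen A: dividing by 2 density bands per year: 734 / 2 = 367 years.
A: Extension rate ≈ 1203.3 / 367 = 3.279 mm/yr.
Specimen B: 287.9 mm / 3.279 mm per year = 87.80 years; at 2 density bands per year that is 87.80 × 2 ≈ 176 density bands.

176 density bands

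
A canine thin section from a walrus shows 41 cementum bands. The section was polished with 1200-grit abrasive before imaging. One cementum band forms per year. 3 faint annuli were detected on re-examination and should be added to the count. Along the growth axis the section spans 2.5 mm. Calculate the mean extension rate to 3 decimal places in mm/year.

After corrections the count is 41 + 3 = 44 cementum bands.
2.5 mm over 44 years gives 2.5 / 44 ≈ 0.057 mm/year.

0.057 mm/year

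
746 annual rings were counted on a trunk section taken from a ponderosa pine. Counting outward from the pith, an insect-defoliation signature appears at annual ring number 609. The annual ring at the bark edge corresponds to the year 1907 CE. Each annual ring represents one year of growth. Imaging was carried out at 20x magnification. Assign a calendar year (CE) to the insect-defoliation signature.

Between annual ring 609 and the bark edge there are 746 − 609 = 137 annual rings.
Counting back 137 years from 1907 CE places the insect-defoliation signature in 1907 − 137 = 1770 CE.

1770 CE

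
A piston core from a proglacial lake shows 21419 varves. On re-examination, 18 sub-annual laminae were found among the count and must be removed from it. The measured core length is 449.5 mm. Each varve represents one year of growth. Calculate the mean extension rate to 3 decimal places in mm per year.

Correcting the raw count gives 21419 − 18 = 21401 true varves.
Extension rate ≈ 449.5 / 21401 = 0.021 mm per year.

0.021 mm per year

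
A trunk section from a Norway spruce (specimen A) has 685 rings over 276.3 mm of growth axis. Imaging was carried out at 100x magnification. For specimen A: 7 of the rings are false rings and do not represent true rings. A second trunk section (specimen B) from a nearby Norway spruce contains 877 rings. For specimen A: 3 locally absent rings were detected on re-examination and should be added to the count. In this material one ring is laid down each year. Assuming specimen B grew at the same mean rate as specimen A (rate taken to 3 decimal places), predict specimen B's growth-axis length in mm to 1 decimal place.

Specimen A: adjusted count: 685 − 7 + 3 = 681 rings.
A: 276.3 mm over 681 years gives 276.3 / 681 ≈ 0.406 mm/yr.
B's length ≈ 0.406 × 877 = 356.1 mm.

356.1 mm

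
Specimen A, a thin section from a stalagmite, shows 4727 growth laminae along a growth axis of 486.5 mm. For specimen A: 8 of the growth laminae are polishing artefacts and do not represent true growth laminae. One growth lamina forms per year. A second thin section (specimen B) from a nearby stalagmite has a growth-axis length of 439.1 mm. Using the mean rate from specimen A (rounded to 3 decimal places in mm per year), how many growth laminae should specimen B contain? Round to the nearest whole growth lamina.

4263 growth laminae

Specimen A: after corrections the count is 4727 − 8 = 4719 growth laminae.
A: Extension rate ≈ 486.5 / 4719 = 0.103 mm/yr.
For B, 439.1 / 0.103 = 4263.11 years ≈ 4263 growth laminae.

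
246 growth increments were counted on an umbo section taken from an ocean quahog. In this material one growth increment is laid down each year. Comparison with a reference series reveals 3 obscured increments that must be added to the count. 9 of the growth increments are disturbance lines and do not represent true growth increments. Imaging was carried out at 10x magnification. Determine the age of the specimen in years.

After corrections the count is 246 − 9 + 3 = 240 growth increments.
One growth increment per year makes the duration 240 years.

240 years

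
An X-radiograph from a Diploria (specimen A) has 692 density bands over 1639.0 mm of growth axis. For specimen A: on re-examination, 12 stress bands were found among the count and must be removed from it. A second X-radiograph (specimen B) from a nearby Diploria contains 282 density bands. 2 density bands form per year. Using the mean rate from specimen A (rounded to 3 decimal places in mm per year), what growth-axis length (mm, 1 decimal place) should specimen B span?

679.8 mm

Specimen A: correcting the raw count gives 692 − 12 = 680 true density bands.
Specimen A: dividing by 2 density bands per year: 680 / 2 = 340 years.
A: Extension rate ≈ 1639.0 / 340 = 4.821 mm per year.
Specimen B: with 2 density bands per year, 282 / 2 = 141 years. Length of B = 4.821 × 141 = 679.8 mm.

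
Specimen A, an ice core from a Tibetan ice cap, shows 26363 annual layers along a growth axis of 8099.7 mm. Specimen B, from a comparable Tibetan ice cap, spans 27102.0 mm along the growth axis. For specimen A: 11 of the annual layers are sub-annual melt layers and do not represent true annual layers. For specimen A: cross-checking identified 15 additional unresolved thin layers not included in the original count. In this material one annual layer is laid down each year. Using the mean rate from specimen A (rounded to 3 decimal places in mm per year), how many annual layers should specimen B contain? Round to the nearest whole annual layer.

88280 annual layers

Specimen A: true annual layer count = 26363 − 11 + 15 = 26367.
A: Extension rate ≈ 8099.7 / 26367 = 0.307 mm/year.
Specimen B: 27102.0 mm / 0.307 mm per year = 88280.13 years ≈ 88280 annual layers.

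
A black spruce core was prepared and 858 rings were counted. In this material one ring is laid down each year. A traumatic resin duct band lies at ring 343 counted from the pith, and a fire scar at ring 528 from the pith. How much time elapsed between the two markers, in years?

Separation: 528 − 343 = 185 rings.
At one ring per year, 185 years elapsed between them.

185 years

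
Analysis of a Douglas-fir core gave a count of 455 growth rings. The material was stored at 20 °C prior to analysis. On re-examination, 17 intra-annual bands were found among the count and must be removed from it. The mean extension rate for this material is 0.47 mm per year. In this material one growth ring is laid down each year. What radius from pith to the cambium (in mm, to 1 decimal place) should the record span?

After corrections the count is 455 − 17 = 438 growth rings.
438 years at 0.47 mm/year gives 0.47 × 438 = 205.9 mm.

205.9 mm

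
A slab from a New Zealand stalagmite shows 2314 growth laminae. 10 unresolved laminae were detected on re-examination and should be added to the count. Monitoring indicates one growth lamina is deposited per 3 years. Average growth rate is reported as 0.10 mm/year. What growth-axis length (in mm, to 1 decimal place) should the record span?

697.2 mm

Adjusted count: 2314 + 10 = 2324 growth laminae.
2324 growth laminae at 3 years each span 2324 × 3 = 6972 years.
Length ≈ 0.10 × 6972 = 697.2 mm.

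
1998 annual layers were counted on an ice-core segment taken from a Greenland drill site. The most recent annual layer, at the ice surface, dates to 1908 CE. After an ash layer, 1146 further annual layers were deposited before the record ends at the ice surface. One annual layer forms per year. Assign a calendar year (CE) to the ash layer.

762 CE

1146 annual layers post-date the ash layer.
Counting back 1146 years from 1908 CE places the ash layer in 1908 − 1146 = 762 CE.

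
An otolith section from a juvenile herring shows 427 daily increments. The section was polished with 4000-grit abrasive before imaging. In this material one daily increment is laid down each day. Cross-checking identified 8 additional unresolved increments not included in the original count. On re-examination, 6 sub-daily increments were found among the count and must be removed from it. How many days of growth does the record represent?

After corrections the count is 427 − 6 + 8 = 429 daily increments.
One daily increment per day makes the duration 429 days.

429 d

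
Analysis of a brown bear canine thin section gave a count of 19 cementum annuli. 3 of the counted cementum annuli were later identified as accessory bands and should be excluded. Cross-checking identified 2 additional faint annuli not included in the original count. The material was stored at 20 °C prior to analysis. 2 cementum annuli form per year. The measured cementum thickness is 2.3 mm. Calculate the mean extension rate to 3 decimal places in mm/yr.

0.256 mm/yr

Adjusted count: 19 − 3 + 2 = 18 cementum annuli.
Dividing by 2 cementum annuli per year: 18 / 2 = 9 years.
Extension rate ≈ 2.3 / 9 = 0.256 mm/yr.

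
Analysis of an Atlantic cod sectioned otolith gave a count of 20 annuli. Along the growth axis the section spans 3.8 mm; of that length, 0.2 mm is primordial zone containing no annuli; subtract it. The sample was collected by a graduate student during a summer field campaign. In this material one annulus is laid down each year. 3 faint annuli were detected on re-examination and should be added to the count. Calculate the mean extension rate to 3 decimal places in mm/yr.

0.157 mm/yr

True annulus count = 20 + 3 = 23.
The growth record spans 3.8 − 0.2 = 3.6 mm.
Extension rate ≈ 3.6 / 23 = 0.157 mm/yr.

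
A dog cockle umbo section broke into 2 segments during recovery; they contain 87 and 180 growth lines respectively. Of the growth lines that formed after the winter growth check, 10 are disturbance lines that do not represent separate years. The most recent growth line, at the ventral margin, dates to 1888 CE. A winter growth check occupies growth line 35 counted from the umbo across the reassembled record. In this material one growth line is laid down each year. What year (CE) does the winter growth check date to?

Total growth lines = 87 + 180 = 267.
267 − 35 = 232 growth lines lie beyond the winter growth check toward the ventral margin.
Excluding 10 false growth lines: 232 − 10 = 222.
Counting back 222 years from 1888 CE places the winter growth check in 1888 − 222 = 1666 CE.

1666 CE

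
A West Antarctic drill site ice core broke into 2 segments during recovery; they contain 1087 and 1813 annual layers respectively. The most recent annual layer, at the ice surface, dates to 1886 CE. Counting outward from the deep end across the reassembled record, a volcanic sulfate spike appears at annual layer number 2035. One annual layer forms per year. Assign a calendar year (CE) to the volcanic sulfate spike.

Total annual layers = 1087 + 1813 = 2900.
2900 − 2035 = 865 annual layers lie beyond the volcanic sulfate spike toward the ice surface.
1886 − 865 = 1021 CE.

1021 CE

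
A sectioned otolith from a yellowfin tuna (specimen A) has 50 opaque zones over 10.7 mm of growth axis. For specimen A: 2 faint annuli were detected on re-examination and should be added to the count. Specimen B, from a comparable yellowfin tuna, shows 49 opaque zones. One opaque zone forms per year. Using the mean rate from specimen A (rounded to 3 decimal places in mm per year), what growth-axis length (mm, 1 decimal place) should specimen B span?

10.1 mm

Specimen A: after corrections the count is 50 + 2 = 52 opaque zones.
A: Mean rate = 10.7 mm / 52 years ≈ 0.206 mm/year.
For B, 0.206 mm/year × 49 years = 10.1 mm.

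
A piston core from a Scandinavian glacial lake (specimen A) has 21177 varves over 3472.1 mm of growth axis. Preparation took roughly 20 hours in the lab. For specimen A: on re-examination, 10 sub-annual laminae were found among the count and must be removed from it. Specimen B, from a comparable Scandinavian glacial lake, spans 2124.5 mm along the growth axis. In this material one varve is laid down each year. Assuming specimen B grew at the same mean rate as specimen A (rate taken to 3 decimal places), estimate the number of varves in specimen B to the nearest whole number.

12954 varves

Specimen A: true varve count = 21177 − 10 = 21167.
A: Mean rate = 3472.1 mm / 21167 years ≈ 0.164 mm/yr.
B spans 2124.5 / 0.164 = 12954.27 years ≈ 12954 varves.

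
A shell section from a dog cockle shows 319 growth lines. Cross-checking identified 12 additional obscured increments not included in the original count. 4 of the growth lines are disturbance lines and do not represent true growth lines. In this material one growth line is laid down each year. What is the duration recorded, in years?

Adjusted count: 319 − 4 + 12 = 327 growth lines.
With a one-to-one growth line periodicity this is 327 years.

327 yr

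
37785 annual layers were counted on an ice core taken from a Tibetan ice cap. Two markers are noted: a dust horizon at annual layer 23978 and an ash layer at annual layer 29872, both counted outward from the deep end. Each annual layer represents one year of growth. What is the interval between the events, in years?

5894 years

Separation: 29872 − 23978 = 5894 annual layers.
One annual layer per year makes the interval 5894 years.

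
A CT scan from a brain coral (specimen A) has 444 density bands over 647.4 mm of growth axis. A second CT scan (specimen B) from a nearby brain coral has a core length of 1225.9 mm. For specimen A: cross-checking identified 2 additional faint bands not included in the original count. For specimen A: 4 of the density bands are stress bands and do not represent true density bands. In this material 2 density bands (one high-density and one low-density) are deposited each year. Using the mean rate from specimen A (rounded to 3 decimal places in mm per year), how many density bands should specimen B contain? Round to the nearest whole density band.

837 density bands

Specimen A: correcting the raw count gives 444 − 4 + 2 = 442 true density bands.
Specimen A: 442 density bands at 2 per year is 442 / 2 = 221 years.
A: Extension rate ≈ 647.4 / 221 = 2.929 mm per year.
B spans 1225.9 / 2.929 = 418.54 years; at 2 density bands per year that is 418.54 × 2 ≈ 837 density bands.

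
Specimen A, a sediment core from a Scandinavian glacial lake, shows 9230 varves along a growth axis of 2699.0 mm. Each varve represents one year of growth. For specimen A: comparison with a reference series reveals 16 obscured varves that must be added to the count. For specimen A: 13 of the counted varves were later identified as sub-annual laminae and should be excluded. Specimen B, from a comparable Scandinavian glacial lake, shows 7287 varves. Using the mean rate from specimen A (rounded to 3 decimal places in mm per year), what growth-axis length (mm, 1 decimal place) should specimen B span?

Specimen A: true varve count = 9230 − 13 + 16 = 9233.
A: Mean rate = 2699.0 mm / 9233 years ≈ 0.292 mm per year.
Length of B = 0.292 × 7287 = 2127.8 mm.

2127.8 mm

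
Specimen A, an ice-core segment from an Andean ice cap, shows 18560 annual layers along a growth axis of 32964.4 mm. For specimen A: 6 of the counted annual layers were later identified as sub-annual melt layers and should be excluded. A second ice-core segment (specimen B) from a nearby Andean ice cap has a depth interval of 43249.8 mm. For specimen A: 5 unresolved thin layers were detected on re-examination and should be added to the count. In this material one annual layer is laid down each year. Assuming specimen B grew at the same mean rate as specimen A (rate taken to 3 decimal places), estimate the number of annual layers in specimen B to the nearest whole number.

Specimen A: correcting the raw count gives 18560 − 6 + 5 = 18559 true annual layers.
A: 32964.4 mm over 18559 years gives 32964.4 / 18559 ≈ 1.776 mm/yr.
For B, 43249.8 / 1.776 = 24352.36 years ≈ 24352 annual layers.

24352 annual layers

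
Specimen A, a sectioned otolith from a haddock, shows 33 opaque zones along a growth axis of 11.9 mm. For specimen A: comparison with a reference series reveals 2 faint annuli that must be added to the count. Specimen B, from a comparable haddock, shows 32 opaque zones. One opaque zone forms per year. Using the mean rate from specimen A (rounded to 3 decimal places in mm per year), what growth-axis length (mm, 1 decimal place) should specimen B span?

10.9 mm

Specimen A: after corrections the count is 33 + 2 = 35 opaque zones.
A: Mean rate = 11.9 mm / 35 years ≈ 0.340 mm/yr.
Length of B = 0.340 × 32 = 10.9 mm.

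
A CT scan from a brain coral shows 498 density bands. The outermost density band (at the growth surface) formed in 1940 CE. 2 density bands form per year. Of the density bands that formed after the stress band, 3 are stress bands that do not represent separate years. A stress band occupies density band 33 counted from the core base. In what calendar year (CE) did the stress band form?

498 − 33 = 465 density bands lie beyond the stress band toward the growth surface.
Excluding 3 false density bands: 465 − 3 = 462.
462 density bands at 2 per year is 462 / 2 = 231 years.
Counting back 231 years from 1940 CE places the stress band in 1940 − 231 = 1709 CE.

1709 CE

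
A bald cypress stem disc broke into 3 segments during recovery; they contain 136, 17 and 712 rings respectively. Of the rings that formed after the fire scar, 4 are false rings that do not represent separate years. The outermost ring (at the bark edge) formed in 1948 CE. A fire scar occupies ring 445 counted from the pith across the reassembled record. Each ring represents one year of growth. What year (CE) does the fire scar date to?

Total rings = 136 + 17 + 712 = 865.
The fire scar sits at ring 445 from the pith, so 865 − 445 = 420 rings formed after it.
420 − 4 false = 416 true rings after the fire scar.
Counting back 416 years from 1948 CE places the fire scar in 1948 − 416 = 1532 CE.

1532 CE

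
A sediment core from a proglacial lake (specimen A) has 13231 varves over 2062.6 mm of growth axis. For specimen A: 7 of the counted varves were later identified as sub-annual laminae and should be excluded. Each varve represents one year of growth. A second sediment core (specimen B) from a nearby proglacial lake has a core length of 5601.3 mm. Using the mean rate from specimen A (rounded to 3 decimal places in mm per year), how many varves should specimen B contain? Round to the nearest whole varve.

Specimen A: adjusted count: 13231 − 7 = 13224 varves.
A: 2062.6 mm over 13224 years gives 2062.6 / 13224 ≈ 0.156 mm per year.
B spans 5601.3 / 0.156 = 35905.77 years ≈ 35906 varves.

35906 varves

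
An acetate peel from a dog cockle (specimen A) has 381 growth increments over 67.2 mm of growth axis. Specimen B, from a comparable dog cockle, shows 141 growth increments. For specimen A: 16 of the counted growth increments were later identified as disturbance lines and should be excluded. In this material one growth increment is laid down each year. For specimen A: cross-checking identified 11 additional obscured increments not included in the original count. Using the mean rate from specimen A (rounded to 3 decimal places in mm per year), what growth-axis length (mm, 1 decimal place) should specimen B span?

Specimen A: after corrections the count is 381 − 16 + 11 = 376 growth increments.
A: Extension rate ≈ 67.2 / 376 = 0.179 mm per year.
Length of B = 0.179 × 141 = 25.2 mm.

25.2 mm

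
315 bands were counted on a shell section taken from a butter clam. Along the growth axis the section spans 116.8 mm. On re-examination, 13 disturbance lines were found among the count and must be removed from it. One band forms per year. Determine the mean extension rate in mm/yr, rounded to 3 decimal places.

After corrections the count is 315 − 13 = 302 bands.
116.8 mm over 302 years gives 116.8 / 302 ≈ 0.387 mm/yr.

0.387 mm/yr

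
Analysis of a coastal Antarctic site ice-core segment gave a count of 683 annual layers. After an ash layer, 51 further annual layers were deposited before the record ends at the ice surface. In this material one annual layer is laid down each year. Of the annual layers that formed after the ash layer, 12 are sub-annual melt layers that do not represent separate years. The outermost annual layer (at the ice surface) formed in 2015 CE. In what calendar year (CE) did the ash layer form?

1976 CE

51 annual layers formed after the ash layer.
Removing the 12 false annual layers leaves 51 − 12 = 39 true annual layers beyond the ash layer.
Counting back 39 years from 2015 CE places the ash layer in 2015 − 39 = 1976 CE.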